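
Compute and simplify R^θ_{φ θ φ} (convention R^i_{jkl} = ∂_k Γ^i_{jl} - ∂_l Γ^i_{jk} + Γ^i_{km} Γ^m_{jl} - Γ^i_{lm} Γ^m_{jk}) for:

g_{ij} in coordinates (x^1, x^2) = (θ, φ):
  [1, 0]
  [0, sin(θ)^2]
Non-zero Christoffel symbols (Γ^k_{ij} = Γ^k_{ji}):
Γ^θ_{φ φ} = -sin(2*θ)/2
Γ^φ_{θ φ} = 1/tan(θ)
R^θ_{φ θ φ} = ∂_θ Γ^θ_{φ φ} - ∂_φ Γ^θ_{φ θ} + Γ^θ_{θ m} Γ^m_{φ φ} - Γ^θ_{φ m} Γ^m_{φ θ}
  = (-cos(2*θ)) - (0) + (0) - (-cos(θ)^2) = sin(θ)^2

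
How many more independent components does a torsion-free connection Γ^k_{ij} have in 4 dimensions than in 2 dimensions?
Independent components in n dimensions: n × n(n+1)/2 = n^2(n+1)/2.
4D: 4 × 10 = 40
2D: 2 × 3 = 6
Difference = 40 - 6 = 34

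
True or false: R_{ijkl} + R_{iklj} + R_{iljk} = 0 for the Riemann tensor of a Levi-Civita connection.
This is the first (algebraic) Bianchi identity.
True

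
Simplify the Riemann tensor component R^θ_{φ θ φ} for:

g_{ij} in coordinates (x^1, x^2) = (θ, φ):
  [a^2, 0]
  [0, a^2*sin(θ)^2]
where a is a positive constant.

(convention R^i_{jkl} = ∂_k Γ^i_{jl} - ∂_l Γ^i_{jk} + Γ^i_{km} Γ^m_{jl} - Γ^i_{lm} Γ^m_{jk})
Non-zero Christoffel symbols (Γ^k_{ij} = Γ^k_{ji}):
Γ^θ_{φ φ} = -sin(2*θ)/2
Γ^φ_{θ φ} = 1/tan(θ)
R^θ_{φ θ φ} = ∂_θ Γ^θ_{φ φ} - ∂_φ Γ^θ_{φ θ} + Γ^θ_{θ m} Γ^m_{φ φ} - Γ^θ_{φ m} Γ^m_{φ θ}
  = (-cos(2*θ)) - (0) + (0) - (-cos(θ)^2) = sin(θ)^2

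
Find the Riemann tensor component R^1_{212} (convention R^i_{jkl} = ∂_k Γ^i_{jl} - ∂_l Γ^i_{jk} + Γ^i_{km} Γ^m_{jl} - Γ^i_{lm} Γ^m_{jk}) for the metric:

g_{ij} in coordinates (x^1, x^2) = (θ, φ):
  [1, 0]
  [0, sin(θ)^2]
Non-zero Christoffel symbols (Γ^k_{ij} = Γ^k_{ji}):
Γ^θ_{φ φ} = -sin(2*θ)/2
Γ^φ_{θ φ} = 1/tan(θ)
R^θ_{φ θ φ} = ∂_θ Γ^θ_{φ φ} - ∂_φ Γ^θ_{φ θ} + Γ^θ_{θ m} Γ^m_{φ φ} - Γ^θ_{φ m} Γ^m_{φ θ}
  = (-cos(2*θ)) - (0) + (0) - (-cos(θ)^2) = sin(θ)^2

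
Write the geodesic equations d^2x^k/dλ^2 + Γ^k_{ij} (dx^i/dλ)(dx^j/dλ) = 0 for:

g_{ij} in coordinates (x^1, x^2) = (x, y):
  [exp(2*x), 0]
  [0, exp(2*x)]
Geodesic equation: d^2x^k/dλ^2 + Γ^k_{ij} (dx^i/dλ)(dx^j/dλ) = 0.
Non-zero Christoffel symbols:
Γ^x_{x x} = 1
Γ^x_{y y} = -1
Γ^y_{x y} = 1
Substituting (the symmetric pair Γ^k_{ij}, Γ^k_{ji} combines into a factor 2):
d^2x/dλ^2 + (dx/dλ)^2 - (dy/dλ)^2 = 0
d^2y/dλ^2 + 2 (dx/dλ)(dy/dλ) = 0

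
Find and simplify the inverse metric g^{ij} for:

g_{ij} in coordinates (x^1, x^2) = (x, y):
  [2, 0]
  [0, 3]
The metric is diagonal, so g^{ij} is diagonal with entries 1/g_{ii}: diag(1/2, 1/3).
g^{ij}:
  [1/2, 0]
  [0, 1/3]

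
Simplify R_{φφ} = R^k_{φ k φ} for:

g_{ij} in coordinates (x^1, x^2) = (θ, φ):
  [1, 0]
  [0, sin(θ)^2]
Non-zero Christoffel symbols (Γ^k_{ij} = Γ^k_{ji}):
Γ^θ_{φ φ} = -sin(2*θ)/2
Γ^φ_{θ φ} = 1/tan(θ)
R^θ_{φ θ φ} = ∂_θ Γ^θ_{φ φ} - ∂_φ Γ^θ_{φ θ} + Γ^θ_{θ m} Γ^m_{φ φ} - Γ^θ_{φ m} Γ^m_{φ θ}
  = (-cos(2*θ)) - (0) + (0) - (-cos(θ)^2) = sin(θ)^2
R^φ_{φ φ φ} = 0 (a repeated index in an antisymmetric pair)
R_{φφ} = R^θ_{φ θ φ} + R^φ_{φ φ φ} = (sin(θ)^2) + (0) = sin(θ)^2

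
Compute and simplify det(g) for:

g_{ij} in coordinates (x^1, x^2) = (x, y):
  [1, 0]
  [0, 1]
For a 2×2 metric: det(g) = g_{11}·g_{22} - g_{12}·g_{21}
= (1)·(1) - (0)·(0)
= 1 - 0
det(g) = 1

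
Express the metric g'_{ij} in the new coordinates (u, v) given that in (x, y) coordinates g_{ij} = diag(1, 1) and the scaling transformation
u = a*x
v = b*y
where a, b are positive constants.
Invert the transformation: x = u/a, y = v/b
g'_{ij} = (∂x^k/∂x'^i)(∂x^l/∂x'^j) g_{kl}; with g_{kl} = δ_{kl} this is Σ_k (∂x^k/∂x'^i)(∂x^k/∂x'^j).
Jacobian: ∂x/∂u = 1/a, ∂x/∂v = 0, ∂y/∂u = 0, ∂y/∂v = 1/b
g'_{uu} = (1/a)(1/a) + (0)(0) = 1/a^2
g'_{uv} = (1/a)(0) + (0)(1/b) = 0
g'_{vv} = (0)(0) + (1/b)(1/b) = 1/b^2
g'_{ij} = diag(1/a^2, 1/b^2)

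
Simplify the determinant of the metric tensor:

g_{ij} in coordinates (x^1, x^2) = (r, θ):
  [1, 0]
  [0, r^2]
For a 2×2 metric: det(g) = g_{11}·g_{22} - g_{12}·g_{21}
= (1)·(r^2) - (0)·(0)
= r^2 - 0
det(g) = r^2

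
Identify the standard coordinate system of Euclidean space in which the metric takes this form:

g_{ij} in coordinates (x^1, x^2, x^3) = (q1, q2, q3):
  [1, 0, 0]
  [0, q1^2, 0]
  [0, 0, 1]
The line element ds^2 = dq1^2 + q1^2 dq2^2 + dq3^2 is dr^2 + r^2 dθ^2 + dz^2 with q1 = r, q2 = θ, q3 = z.
cylindrical coordinates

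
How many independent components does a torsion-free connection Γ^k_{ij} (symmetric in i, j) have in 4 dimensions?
Γ^k_{ij} has n choices for the upper index and n(n+1)/2 independent symmetric lower index pairs.
Total = 4 × 4×5/2 = 4 × 10 = 40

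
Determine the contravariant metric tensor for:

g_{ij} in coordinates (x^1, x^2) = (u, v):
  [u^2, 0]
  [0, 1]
The metric is diagonal, so g^{ij} is diagonal with entries 1/g_{ii}: diag(1/(u^2), 1).
g^{ij}:
  [1/u^2, 0]
  [0, 1]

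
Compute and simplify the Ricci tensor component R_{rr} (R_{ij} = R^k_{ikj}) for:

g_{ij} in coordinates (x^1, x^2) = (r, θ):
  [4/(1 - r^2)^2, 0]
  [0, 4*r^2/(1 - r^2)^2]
Non-zero Christoffel symbols (Γ^k_{ij} = Γ^k_{ji}):
Γ^r_{r r} = 2*r/(1 - r^2)
Γ^r_{θ θ} = (r^3 + r)/(r^2 - 1)
Γ^θ_{r θ} = (-r^2 - 1)/(r^3 - r)
R^r_{r r r} = 0 (a repeated index in an antisymmetric pair)
R^θ_{r θ r} = ∂_θ Γ^θ_{r r} - ∂_r Γ^θ_{r θ} + Γ^θ_{θ m} Γ^m_{r r} - Γ^θ_{r m} Γ^m_{r θ}
  = (0) - ((r^4 + 4*r^2 - 1)/(r^3 - r)^2) + (2*(r^2 + 1)/(r^2 - 1)^2) - ((r^2 + 1)^2/(r^3 - r)^2) = -4/(r^2 - 1)^2
R_{rr} = R^r_{r r r} + R^θ_{r θ r} = (0) + (-4/(r^2 - 1)^2) = -4/(r^2 - 1)^2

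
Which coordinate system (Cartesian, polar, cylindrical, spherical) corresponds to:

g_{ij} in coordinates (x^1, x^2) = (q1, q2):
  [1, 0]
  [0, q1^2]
The line element ds^2 = dq1^2 + q1^2 dq2^2 is dr^2 + r^2 dθ^2 with q1 = r, q2 = θ.
polar coordinates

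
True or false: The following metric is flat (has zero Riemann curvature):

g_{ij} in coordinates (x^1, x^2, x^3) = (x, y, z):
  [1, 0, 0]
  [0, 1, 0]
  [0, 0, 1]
All metric components are constant, so every Christoffel symbol vanishes and R^i_{jkl} = 0.
True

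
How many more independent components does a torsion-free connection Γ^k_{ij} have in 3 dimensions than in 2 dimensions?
Independent components in n dimensions: n × n(n+1)/2 = n^2(n+1)/2.
3D: 3 × 6 = 18
2D: 2 × 3 = 6
Difference = 18 - 6 = 12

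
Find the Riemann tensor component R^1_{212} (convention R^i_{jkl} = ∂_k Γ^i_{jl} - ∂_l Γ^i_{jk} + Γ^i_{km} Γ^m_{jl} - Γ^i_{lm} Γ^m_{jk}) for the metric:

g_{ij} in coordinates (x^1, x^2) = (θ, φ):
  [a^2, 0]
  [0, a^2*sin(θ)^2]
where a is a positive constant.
Non-zero Christoffel symbols (Γ^k_{ij} = Γ^k_{ji}):
Γ^θ_{φ φ} = -sin(2*θ)/2
Γ^φ_{θ φ} = 1/tan(θ)
R^θ_{φ θ φ} = ∂_θ Γ^θ_{φ φ} - ∂_φ Γ^θ_{φ θ} + Γ^θ_{θ m} Γ^m_{φ φ} - Γ^θ_{φ m} Γ^m_{φ θ}
  = (-cos(2*θ)) - (0) + (0) - (-cos(θ)^2) = sin(θ)^2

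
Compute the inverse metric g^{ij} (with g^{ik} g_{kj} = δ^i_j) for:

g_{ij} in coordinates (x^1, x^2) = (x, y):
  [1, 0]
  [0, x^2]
The metric is diagonal, so g^{ij} is diagonal with entries 1/g_{ii}: diag(1, 1/(x^2)).
g^{ij}:
  [1, 0]
  [0, 1/x^2]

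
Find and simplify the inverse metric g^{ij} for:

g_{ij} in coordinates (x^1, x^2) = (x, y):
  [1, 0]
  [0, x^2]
The metric is diagonal, so g^{ij} is diagonal with entries 1/g_{ii}: diag(1, 1/(x^2)).
g^{ij}:
  [1, 0]
  [0, 1/x^2]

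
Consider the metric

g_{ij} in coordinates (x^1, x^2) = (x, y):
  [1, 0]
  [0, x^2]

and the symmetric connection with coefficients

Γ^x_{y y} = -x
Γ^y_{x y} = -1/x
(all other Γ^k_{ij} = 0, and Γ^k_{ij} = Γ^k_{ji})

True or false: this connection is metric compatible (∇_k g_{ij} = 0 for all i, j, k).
Using ∇_k g_{ij} = ∂_k g_{ij} - Γ^m_{ki} g_{mj} - Γ^m_{kj} g_{im}:
∇_y g_{xy} = (0) - (-x) - (-x) = 2*x ≠ 0
So the connection is not metric compatible (it is not the Levi-Civita connection).
False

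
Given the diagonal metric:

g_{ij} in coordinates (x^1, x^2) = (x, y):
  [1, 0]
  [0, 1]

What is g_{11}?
With x^1 = x, x^2 = y, g_{11} = g_{xx} is the row-1, column-1 entry of the matrix.
g_{11} = 1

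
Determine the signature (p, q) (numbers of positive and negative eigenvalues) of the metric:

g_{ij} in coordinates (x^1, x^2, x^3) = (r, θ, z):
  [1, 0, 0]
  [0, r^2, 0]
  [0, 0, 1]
The metric is diagonal, so its eigenvalues are the diagonal entries: 1, r^2, 1 (at a generic point, where coordinate-dependent entries are positive).
3 positive, 0 negative.
(3, 0) - Riemannian (positive definite)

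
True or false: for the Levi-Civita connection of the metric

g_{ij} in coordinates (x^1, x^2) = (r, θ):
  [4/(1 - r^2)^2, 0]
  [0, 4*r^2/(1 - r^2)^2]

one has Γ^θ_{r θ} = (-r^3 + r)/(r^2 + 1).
Γ^θ_{r θ} = (1/2) g^{θθ} (∂_r g_{θθ} + ∂_θ g_{θr} - ∂_θ g_{rθ}) = (1/2)((1 - r^2)^2/(4*r^2))((-8*(r^3 + r)/(r^2 - 1)^3) + (0) - (0)) = (-r^2 - 1)/(r^3 - r)
This differs from the proposed value (-r^3 + r)/(r^2 + 1).
False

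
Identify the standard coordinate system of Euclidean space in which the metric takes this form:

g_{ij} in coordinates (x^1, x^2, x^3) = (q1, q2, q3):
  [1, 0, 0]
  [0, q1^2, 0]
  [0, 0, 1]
The line element ds^2 = dq1^2 + q1^2 dq2^2 + dq3^2 is dr^2 + r^2 dθ^2 + dz^2 with q1 = r, q2 = θ, q3 = z.
cylindrical coordinates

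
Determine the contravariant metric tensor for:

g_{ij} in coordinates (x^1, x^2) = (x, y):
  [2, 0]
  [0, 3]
The metric is diagonal, so g^{ij} is diagonal with entries 1/g_{ii}: diag(1/2, 1/3).
g^{ij}:
  [1/2, 0]
  [0, 1/3]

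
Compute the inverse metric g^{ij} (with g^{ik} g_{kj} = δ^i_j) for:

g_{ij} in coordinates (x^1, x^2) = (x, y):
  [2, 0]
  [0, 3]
The metric is diagonal, so g^{ij} is diagonal with entries 1/g_{ii}: diag(1/2, 1/3).
g^{ij}:
  [1/2, 0]
  [0, 1/3]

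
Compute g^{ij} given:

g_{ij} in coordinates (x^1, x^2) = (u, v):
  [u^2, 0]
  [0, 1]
The metric is diagonal, so g^{ij} is diagonal with entries 1/g_{ii}: diag(1/(u^2), 1).
g^{ij}:
  [1/u^2, 0]
  [0, 1]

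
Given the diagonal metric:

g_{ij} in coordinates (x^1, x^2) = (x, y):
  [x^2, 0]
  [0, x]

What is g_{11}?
With x^1 = x, x^2 = y, g_{11} = g_{xx} is the row-1, column-1 entry of the matrix.
g_{11} = x^2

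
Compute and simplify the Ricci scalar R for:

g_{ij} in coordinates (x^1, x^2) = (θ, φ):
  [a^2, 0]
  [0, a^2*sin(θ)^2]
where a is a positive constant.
Non-zero Christoffel symbols (Γ^k_{ij} = Γ^k_{ji}):
Γ^θ_{φ φ} = -sin(2*θ)/2
Γ^φ_{θ φ} = 1/tan(θ)
Ricci tensor (R_{ij} = R^k_{ikj}): R_{θθ} = 1, R_{θφ} = 0, R_{φφ} = sin(θ)^2
Inverse metric: g^{θθ} = 1/a^2, g^{φφ} = 1/(a^2*sin(θ)^2)
R = g^{ij} R_{ij} = (1/a^2)(1) + (1/(a^2*sin(θ)^2))(sin(θ)^2) = 2/a^2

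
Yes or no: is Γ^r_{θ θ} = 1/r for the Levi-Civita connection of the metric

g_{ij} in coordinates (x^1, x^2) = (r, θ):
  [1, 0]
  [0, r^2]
Γ^r_{θ θ} = (1/2) g^{rr} (∂_θ g_{rθ} + ∂_θ g_{rθ} - ∂_r g_{θθ}) = (1/2)(1)((0) + (0) - (2*r)) = -r
This differs from the proposed value 1/r.
No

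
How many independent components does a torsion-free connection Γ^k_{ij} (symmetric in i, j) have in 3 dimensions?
Γ^k_{ij} has n choices for the upper index and n(n+1)/2 independent symmetric lower index pairs.
Total = 3 × 3×4/2 = 3 × 6 = 18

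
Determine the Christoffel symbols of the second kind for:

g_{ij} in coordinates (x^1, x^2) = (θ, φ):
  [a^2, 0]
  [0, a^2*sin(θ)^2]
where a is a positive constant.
Using Γ^k_{ij} = (1/2) g^{km} (∂_i g_{mj} + ∂_j g_{mi} - ∂_m g_{ij}); the metric is diagonal, so only the m = k term contributes.
Non-zero symbols (using the symmetry Γ^k_{ij} = Γ^k_{ji}):
Γ^θ_{φ φ} = (1/2) g^{θθ} (∂_φ g_{θφ} + ∂_φ g_{θφ} - ∂_θ g_{φφ}) = (1/2)(1/a^2)((0) + (0) - (a^2*sin(2*θ))) = -sin(2*θ)/2
Γ^φ_{θ φ} = (1/2) g^{φφ} (∂_θ g_{φφ} + ∂_φ g_{φθ} - ∂_φ g_{θφ}) = (1/2)(1/(a^2*sin(θ)^2))((a^2*sin(2*θ)) + (0) - (0)) = 1/tan(θ)
All other Christoffel symbols are zero.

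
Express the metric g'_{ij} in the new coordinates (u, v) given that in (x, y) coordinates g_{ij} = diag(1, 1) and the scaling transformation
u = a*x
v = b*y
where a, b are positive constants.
Invert the transformation: x = u/a, y = v/b
g'_{ij} = (∂x^k/∂x'^i)(∂x^l/∂x'^j) g_{kl}; with g_{kl} = δ_{kl} this is Σ_k (∂x^k/∂x'^i)(∂x^k/∂x'^j).
Jacobian: ∂x/∂u = 1/a, ∂x/∂v = 0, ∂y/∂u = 0, ∂y/∂v = 1/b
g'_{uu} = (1/a)(1/a) + (0)(0) = 1/a^2
g'_{uv} = (1/a)(0) + (0)(1/b) = 0
g'_{vv} = (0)(0) + (1/b)(1/b) = 1/b^2
g'_{ij} = diag(1/a^2, 1/b^2)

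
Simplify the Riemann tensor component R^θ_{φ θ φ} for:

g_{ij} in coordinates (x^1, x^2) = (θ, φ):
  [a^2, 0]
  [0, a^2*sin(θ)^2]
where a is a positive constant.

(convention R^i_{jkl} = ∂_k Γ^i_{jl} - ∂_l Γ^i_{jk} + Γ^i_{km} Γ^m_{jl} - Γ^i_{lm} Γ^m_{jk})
Non-zero Christoffel symbols (Γ^k_{ij} = Γ^k_{ji}):
Γ^θ_{φ φ} = -sin(2*θ)/2
Γ^φ_{θ φ} = 1/tan(θ)
R^θ_{φ θ φ} = ∂_θ Γ^θ_{φ φ} - ∂_φ Γ^θ_{φ θ} + Γ^θ_{θ m} Γ^m_{φ φ} - Γ^θ_{φ m} Γ^m_{φ θ}
  = (-cos(2*θ)) - (0) + (0) - (-cos(θ)^2) = sin(θ)^2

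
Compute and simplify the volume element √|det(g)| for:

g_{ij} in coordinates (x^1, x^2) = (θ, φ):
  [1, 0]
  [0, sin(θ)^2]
det(g) = sin(θ)^2
√|det(g)| = sin(θ) (taking 0 < θ < π so that |sin(θ)| = sin(θ))
Volume element: dV = sin(θ) dθ dφ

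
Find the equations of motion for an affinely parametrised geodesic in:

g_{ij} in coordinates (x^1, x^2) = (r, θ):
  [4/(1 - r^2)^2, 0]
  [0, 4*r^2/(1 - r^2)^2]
Geodesic equation: d^2x^k/dλ^2 + Γ^k_{ij} (dx^i/dλ)(dx^j/dλ) = 0.
Non-zero Christoffel symbols:
Γ^r_{r r} = 2*r/(1 - r^2)
Γ^r_{θ θ} = (r^3 + r)/(r^2 - 1)
Γ^θ_{r θ} = (-r^2 - 1)/(r^3 - r)
Substituting (the symmetric pair Γ^k_{ij}, Γ^k_{ji} combines into a factor 2):
d^2r/dλ^2 + (2*r/(1 - r^2)) (dr/dλ)^2 + ((r^3 + r)/(r^2 - 1)) (dθ/dλ)^2 = 0
d^2θ/dλ^2 + ((-2*r^2 - 2)/(r^3 - r)) (dr/dλ)(dθ/dλ) = 0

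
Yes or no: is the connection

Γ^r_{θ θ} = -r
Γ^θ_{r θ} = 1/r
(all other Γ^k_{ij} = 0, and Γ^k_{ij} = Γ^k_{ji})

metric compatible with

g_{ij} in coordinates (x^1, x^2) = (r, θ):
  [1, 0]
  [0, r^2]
Using ∇_k g_{ij} = ∂_k g_{ij} - Γ^m_{ki} g_{mj} - Γ^m_{kj} g_{im}:
e.g. ∇_r g_{θθ} = (2*r) - (r) - (r) = 0
Every component ∇_k g_{ij} vanishes: the connection is metric compatible.
Yes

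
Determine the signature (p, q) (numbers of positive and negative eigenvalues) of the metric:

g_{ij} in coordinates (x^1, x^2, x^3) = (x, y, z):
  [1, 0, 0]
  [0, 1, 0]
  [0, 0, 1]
The metric is diagonal, so its eigenvalues are the diagonal entries: 1, 1, 1 (at a generic point, where coordinate-dependent entries are positive).
3 positive, 0 negative.
(3, 0) - Riemannian (positive definite)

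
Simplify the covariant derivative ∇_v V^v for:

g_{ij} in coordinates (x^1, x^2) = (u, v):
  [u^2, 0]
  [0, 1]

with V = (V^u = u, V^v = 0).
Non-zero Christoffel symbols:
Γ^u_{u u} = 1/u
∇_v V^v = ∂_v V^v + Γ^v_{v j} V^j
  = (0) + (0)(u) + (0)(0)
  = 0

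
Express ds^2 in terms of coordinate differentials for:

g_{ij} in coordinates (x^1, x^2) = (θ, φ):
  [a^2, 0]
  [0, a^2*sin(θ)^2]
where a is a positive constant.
ds^2 = g_{ij} dx^i dx^j; only the non-zero components contribute.
ds^2 = a^2 dθ^2 + a^2*sin(θ)^2 dφ^2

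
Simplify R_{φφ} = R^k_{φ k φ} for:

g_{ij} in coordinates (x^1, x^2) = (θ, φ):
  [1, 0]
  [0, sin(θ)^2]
Non-zero Christoffel symbols (Γ^k_{ij} = Γ^k_{ji}):
Γ^θ_{φ φ} = -sin(2*θ)/2
Γ^φ_{θ φ} = 1/tan(θ)
R^θ_{φ θ φ} = ∂_θ Γ^θ_{φ φ} - ∂_φ Γ^θ_{φ θ} + Γ^θ_{θ m} Γ^m_{φ φ} - Γ^θ_{φ m} Γ^m_{φ θ}
  = (-cos(2*θ)) - (0) + (0) - (-cos(θ)^2) = sin(θ)^2
R^φ_{φ φ φ} = 0 (a repeated index in an antisymmetric pair)
R_{φφ} = R^θ_{φ θ φ} + R^φ_{φ φ φ} = (sin(θ)^2) + (0) = sin(θ)^2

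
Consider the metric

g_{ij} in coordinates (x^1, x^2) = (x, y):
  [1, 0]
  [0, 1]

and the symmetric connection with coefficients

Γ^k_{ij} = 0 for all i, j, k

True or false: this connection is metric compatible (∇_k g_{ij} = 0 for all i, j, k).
Using ∇_k g_{ij} = ∂_k g_{ij} - Γ^m_{ki} g_{mj} - Γ^m_{kj} g_{im}:
e.g. ∇_y g_{xy} = (0) - (0) - (0) = 0
Every component ∇_k g_{ij} vanishes: the connection is metric compatible.
True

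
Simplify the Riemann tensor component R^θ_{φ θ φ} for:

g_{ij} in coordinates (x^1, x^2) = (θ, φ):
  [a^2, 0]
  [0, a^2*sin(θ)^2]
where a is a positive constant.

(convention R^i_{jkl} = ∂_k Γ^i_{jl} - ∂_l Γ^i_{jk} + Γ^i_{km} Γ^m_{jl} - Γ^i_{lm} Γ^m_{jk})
Non-zero Christoffel symbols (Γ^k_{ij} = Γ^k_{ji}):
Γ^θ_{φ φ} = -sin(2*θ)/2
Γ^φ_{θ φ} = 1/tan(θ)
R^θ_{φ θ φ} = ∂_θ Γ^θ_{φ φ} - ∂_φ Γ^θ_{φ θ} + Γ^θ_{θ m} Γ^m_{φ φ} - Γ^θ_{φ m} Γ^m_{φ θ}
  = (-cos(2*θ)) - (0) + (0) - (-cos(θ)^2) = sin(θ)^2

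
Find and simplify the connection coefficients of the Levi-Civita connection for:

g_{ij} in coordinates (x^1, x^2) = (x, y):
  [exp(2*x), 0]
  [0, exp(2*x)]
Using Γ^k_{ij} = (1/2) g^{km} (∂_i g_{mj} + ∂_j g_{mi} - ∂_m g_{ij}); the metric is diagonal, so only the m = k term contributes.
Non-zero symbols (using the symmetry Γ^k_{ij} = Γ^k_{ji}):
Γ^x_{x x} = (1/2) g^{xx} (∂_x g_{xx} + ∂_x g_{xx} - ∂_x g_{xx}) = (1/2)(exp(-2*x))((2*exp(2*x)) + (2*exp(2*x)) - (2*exp(2*x))) = 1
Γ^x_{y y} = (1/2) g^{xx} (∂_y g_{xy} + ∂_y g_{xy} - ∂_x g_{yy}) = (1/2)(exp(-2*x))((0) + (0) - (2*exp(2*x))) = -1
Γ^y_{x y} = (1/2) g^{yy} (∂_x g_{yy} + ∂_y g_{yx} - ∂_y g_{xy}) = (1/2)(exp(-2*x))((2*exp(2*x)) + (0) - (0)) = 1
All other Christoffel symbols are zero.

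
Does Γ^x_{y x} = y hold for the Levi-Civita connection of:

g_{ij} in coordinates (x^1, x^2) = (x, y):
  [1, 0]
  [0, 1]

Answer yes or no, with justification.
Γ^x_{y x} = (1/2) g^{xx} (∂_y g_{xx} + ∂_x g_{xy} - ∂_x g_{yx}) = (1/2)(1)((0) + (0) - (0)) = 0
This differs from the proposed value y.
No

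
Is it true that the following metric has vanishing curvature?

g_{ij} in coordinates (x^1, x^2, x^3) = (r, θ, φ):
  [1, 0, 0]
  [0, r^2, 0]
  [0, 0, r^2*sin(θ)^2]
Non-zero Christoffel symbols:
Γ^r_{θ θ} = -r
Γ^r_{φ φ} = -r*sin(θ)^2
Γ^θ_{r θ} = 1/r
Γ^θ_{φ φ} = -sin(2*θ)/2
Γ^φ_{r φ} = 1/r
Γ^φ_{θ φ} = 1/tan(θ)
Ricci tensor: R_{rr} = 0, R_{rθ} = 0, R_{rφ} = 0, R_{θθ} = 0, R_{θφ} = 0, R_{φφ} = 0
All R_{ij} vanish; in 3 dimensions the Riemann tensor is fully determined by the Ricci tensor, so R^i_{jkl} = 0: the metric is flat (curvilinear coordinates on flat space).
Yes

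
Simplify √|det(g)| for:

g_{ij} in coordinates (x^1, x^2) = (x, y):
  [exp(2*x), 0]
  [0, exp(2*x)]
det(g) = exp(4*x)
√|det(g)| = exp(2*x)
Volume element: dV = exp(2*x) dx dy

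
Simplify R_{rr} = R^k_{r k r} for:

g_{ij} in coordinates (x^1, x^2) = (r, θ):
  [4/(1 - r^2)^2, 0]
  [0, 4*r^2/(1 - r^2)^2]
Non-zero Christoffel symbols (Γ^k_{ij} = Γ^k_{ji}):
Γ^r_{r r} = 2*r/(1 - r^2)
Γ^r_{θ θ} = (r^3 + r)/(r^2 - 1)
Γ^θ_{r θ} = (-r^2 - 1)/(r^3 - r)
R^r_{r r r} = 0 (a repeated index in an antisymmetric pair)
R^θ_{r θ r} = ∂_θ Γ^θ_{r r} - ∂_r Γ^θ_{r θ} + Γ^θ_{θ m} Γ^m_{r r} - Γ^θ_{r m} Γ^m_{r θ}
  = (0) - ((r^4 + 4*r^2 - 1)/(r^3 - r)^2) + (2*(r^2 + 1)/(r^2 - 1)^2) - ((r^2 + 1)^2/(r^3 - r)^2) = -4/(r^2 - 1)^2
R_{rr} = R^r_{r r r} + R^θ_{r θ r} = (0) + (-4/(r^2 - 1)^2) = -4/(r^2 - 1)^2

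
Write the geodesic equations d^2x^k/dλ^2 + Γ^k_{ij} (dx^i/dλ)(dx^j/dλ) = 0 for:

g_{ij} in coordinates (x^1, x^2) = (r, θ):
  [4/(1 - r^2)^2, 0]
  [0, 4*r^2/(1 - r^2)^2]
Geodesic equation: d^2x^k/dλ^2 + Γ^k_{ij} (dx^i/dλ)(dx^j/dλ) = 0.
Non-zero Christoffel symbols:
Γ^r_{r r} = 2*r/(1 - r^2)
Γ^r_{θ θ} = (r^3 + r)/(r^2 - 1)
Γ^θ_{r θ} = (-r^2 - 1)/(r^3 - r)
Substituting (the symmetric pair Γ^k_{ij}, Γ^k_{ji} combines into a factor 2):
d^2r/dλ^2 + (2*r/(1 - r^2)) (dr/dλ)^2 + ((r^3 + r)/(r^2 - 1)) (dθ/dλ)^2 = 0
d^2θ/dλ^2 + ((-2*r^2 - 2)/(r^3 - r)) (dr/dλ)(dθ/dλ) = 0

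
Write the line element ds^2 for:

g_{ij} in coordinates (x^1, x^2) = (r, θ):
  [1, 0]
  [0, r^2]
ds^2 = g_{ij} dx^i dx^j; only the non-zero components contribute.
ds^2 = dr^2 + r^2 dθ^2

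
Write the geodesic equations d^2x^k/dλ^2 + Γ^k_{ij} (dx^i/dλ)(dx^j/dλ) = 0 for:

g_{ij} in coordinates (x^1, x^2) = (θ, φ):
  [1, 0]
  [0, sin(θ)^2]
Geodesic equation: d^2x^k/dλ^2 + Γ^k_{ij} (dx^i/dλ)(dx^j/dλ) = 0.
Non-zero Christoffel symbols:
Γ^θ_{φ φ} = -sin(2*θ)/2
Γ^φ_{θ φ} = 1/tan(θ)
Substituting (the symmetric pair Γ^k_{ij}, Γ^k_{ji} combines into a factor 2):
d^2θ/dλ^2 - (sin(2*θ)/2) (dφ/dλ)^2 = 0
d^2φ/dλ^2 + (2/tan(θ)) (dθ/dλ)(dφ/dλ) = 0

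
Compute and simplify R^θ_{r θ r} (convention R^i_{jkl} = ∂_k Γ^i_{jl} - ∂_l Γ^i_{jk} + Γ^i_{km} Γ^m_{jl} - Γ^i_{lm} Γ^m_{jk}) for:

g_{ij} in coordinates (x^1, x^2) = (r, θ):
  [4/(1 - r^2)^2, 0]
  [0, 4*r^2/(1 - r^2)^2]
Non-zero Christoffel symbols (Γ^k_{ij} = Γ^k_{ji}):
Γ^r_{r r} = 2*r/(1 - r^2)
Γ^r_{θ θ} = (r^3 + r)/(r^2 - 1)
Γ^θ_{r θ} = (-r^2 - 1)/(r^3 - r)
R^θ_{r θ r} = ∂_θ Γ^θ_{r r} - ∂_r Γ^θ_{r θ} + Γ^θ_{θ m} Γ^m_{r r} - Γ^θ_{r m} Γ^m_{r θ}
  = (0) - ((r^4 + 4*r^2 - 1)/(r^3 - r)^2) + (2*(r^2 + 1)/(r^2 - 1)^2) - ((r^2 + 1)^2/(r^3 - r)^2) = -4/(r^2 - 1)^2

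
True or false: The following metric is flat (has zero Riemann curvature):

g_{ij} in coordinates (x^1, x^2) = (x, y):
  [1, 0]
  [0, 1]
All metric components are constant, so every Christoffel symbol vanishes and R^i_{jkl} = 0.
True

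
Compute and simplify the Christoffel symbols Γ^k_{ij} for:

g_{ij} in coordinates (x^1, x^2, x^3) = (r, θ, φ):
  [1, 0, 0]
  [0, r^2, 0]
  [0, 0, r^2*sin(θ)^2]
Using Γ^k_{ij} = (1/2) g^{km} (∂_i g_{mj} + ∂_j g_{mi} - ∂_m g_{ij}); the metric is diagonal, so only the m = k term contributes.
Non-zero symbols (using the symmetry Γ^k_{ij} = Γ^k_{ji}):
Γ^r_{θ θ} = (1/2) g^{rr} (∂_θ g_{rθ} + ∂_θ g_{rθ} - ∂_r g_{θθ}) = (1/2)(1)((0) + (0) - (2*r)) = -r
Γ^r_{φ φ} = (1/2) g^{rr} (∂_φ g_{rφ} + ∂_φ g_{rφ} - ∂_r g_{φφ}) = (1/2)(1)((0) + (0) - (2*r*sin(θ)^2)) = -r*sin(θ)^2
Γ^θ_{r θ} = (1/2) g^{θθ} (∂_r g_{θθ} + ∂_θ g_{θr} - ∂_θ g_{rθ}) = (1/2)(1/r^2)((2*r) + (0) - (0)) = 1/r
Γ^θ_{φ φ} = (1/2) g^{θθ} (∂_φ g_{θφ} + ∂_φ g_{θφ} - ∂_θ g_{φφ}) = (1/2)(1/r^2)((0) + (0) - (r^2*sin(2*θ))) = -sin(2*θ)/2
Γ^φ_{r φ} = (1/2) g^{φφ} (∂_r g_{φφ} + ∂_φ g_{φr} - ∂_φ g_{rφ}) = (1/2)(1/(r^2*sin(θ)^2))((2*r*sin(θ)^2) + (0) - (0)) = 1/r
Γ^φ_{θ φ} = (1/2) g^{φφ} (∂_θ g_{φφ} + ∂_φ g_{φθ} - ∂_φ g_{θφ}) = (1/2)(1/(r^2*sin(θ)^2))((r^2*sin(2*θ)) + (0) - (0)) = 1/tan(θ)
All other Christoffel symbols are zero.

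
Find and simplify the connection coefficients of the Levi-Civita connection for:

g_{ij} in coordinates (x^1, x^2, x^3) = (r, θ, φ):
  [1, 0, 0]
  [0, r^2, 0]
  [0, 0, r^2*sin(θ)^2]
Using Γ^k_{ij} = (1/2) g^{km} (∂_i g_{mj} + ∂_j g_{mi} - ∂_m g_{ij}); the metric is diagonal, so only the m = k term contributes.
Non-zero symbols (using the symmetry Γ^k_{ij} = Γ^k_{ji}):
Γ^r_{θ θ} = (1/2) g^{rr} (∂_θ g_{rθ} + ∂_θ g_{rθ} - ∂_r g_{θθ}) = (1/2)(1)((0) + (0) - (2*r)) = -r
Γ^r_{φ φ} = (1/2) g^{rr} (∂_φ g_{rφ} + ∂_φ g_{rφ} - ∂_r g_{φφ}) = (1/2)(1)((0) + (0) - (2*r*sin(θ)^2)) = -r*sin(θ)^2
Γ^θ_{r θ} = (1/2) g^{θθ} (∂_r g_{θθ} + ∂_θ g_{θr} - ∂_θ g_{rθ}) = (1/2)(1/r^2)((2*r) + (0) - (0)) = 1/r
Γ^θ_{φ φ} = (1/2) g^{θθ} (∂_φ g_{θφ} + ∂_φ g_{θφ} - ∂_θ g_{φφ}) = (1/2)(1/r^2)((0) + (0) - (r^2*sin(2*θ))) = -sin(2*θ)/2
Γ^φ_{r φ} = (1/2) g^{φφ} (∂_r g_{φφ} + ∂_φ g_{φr} - ∂_φ g_{rφ}) = (1/2)(1/(r^2*sin(θ)^2))((2*r*sin(θ)^2) + (0) - (0)) = 1/r
Γ^φ_{θ φ} = (1/2) g^{φφ} (∂_θ g_{φφ} + ∂_φ g_{φθ} - ∂_φ g_{θφ}) = (1/2)(1/(r^2*sin(θ)^2))((r^2*sin(2*θ)) + (0) - (0)) = 1/tan(θ)
All other Christoffel symbols are zero.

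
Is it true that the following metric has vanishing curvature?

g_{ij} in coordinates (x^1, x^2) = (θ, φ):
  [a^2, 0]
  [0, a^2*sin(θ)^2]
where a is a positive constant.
Non-zero Christoffel symbols:
Γ^θ_{φ φ} = -sin(2*θ)/2
Γ^φ_{θ φ} = 1/tan(θ)
Ricci tensor: R_{θθ} = 1, R_{θφ} = 0, R_{φφ} = sin(θ)^2
The Ricci tensor is non-zero, so the Riemann tensor is non-zero: not flat.
No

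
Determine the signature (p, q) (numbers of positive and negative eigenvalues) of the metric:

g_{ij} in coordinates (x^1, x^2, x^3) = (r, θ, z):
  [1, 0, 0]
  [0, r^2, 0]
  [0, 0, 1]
The metric is diagonal, so its eigenvalues are the diagonal entries: 1, r^2, 1 (at a generic point, where coordinate-dependent entries are positive).
3 positive, 0 negative.
(3, 0) - Riemannian (positive definite)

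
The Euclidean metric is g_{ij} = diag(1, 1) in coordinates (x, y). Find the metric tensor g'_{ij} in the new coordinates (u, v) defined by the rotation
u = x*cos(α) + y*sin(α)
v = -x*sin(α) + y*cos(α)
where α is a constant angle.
Invert the transformation: x = u*cos(α) - v*sin(α), y = u*sin(α) + v*cos(α)
g'_{ij} = (∂x^k/∂x'^i)(∂x^l/∂x'^j) g_{kl}; with g_{kl} = δ_{kl} this is Σ_k (∂x^k/∂x'^i)(∂x^k/∂x'^j).
Jacobian: ∂x/∂u = cos(α), ∂x/∂v = -sin(α), ∂y/∂u = sin(α), ∂y/∂v = cos(α)
g'_{uu} = (cos(α))(cos(α)) + (sin(α))(sin(α)) = 1
g'_{uv} = (cos(α))(-sin(α)) + (sin(α))(cos(α)) = 0
g'_{vv} = (-sin(α))(-sin(α)) + (cos(α))(cos(α)) = 1
g'_{ij} = diag(1, 1)
The Euclidean metric is invariant under rotations.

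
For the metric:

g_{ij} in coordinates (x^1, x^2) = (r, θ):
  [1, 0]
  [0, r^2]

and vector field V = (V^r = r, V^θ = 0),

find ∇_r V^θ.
Non-zero Christoffel symbols:
Γ^r_{θ θ} = -r
Γ^θ_{r θ} = 1/r
∇_r V^θ = ∂_r V^θ + Γ^θ_{r j} V^j
  = (0) + (0)(r) + (1/r)(0)
  = 0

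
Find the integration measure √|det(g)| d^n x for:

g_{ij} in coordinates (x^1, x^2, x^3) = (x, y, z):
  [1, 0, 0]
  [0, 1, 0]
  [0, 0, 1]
det(g) = 1
√|det(g)| = 1
Volume element: dV = 1 dx dy dz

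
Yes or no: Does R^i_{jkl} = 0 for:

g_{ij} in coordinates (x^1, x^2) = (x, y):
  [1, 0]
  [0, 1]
All metric components are constant, so every Christoffel symbol vanishes and R^i_{jkl} = 0.
Yes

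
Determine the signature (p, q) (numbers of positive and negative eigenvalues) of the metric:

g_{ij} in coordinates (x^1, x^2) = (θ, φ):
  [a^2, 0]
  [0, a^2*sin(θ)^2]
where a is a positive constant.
The metric is diagonal, so its eigenvalues are the diagonal entries: a^2, a^2*sin(θ)^2 (at a generic point, where coordinate-dependent entries are positive).
2 positive, 0 negative.
(2, 0) - Riemannian (positive definite)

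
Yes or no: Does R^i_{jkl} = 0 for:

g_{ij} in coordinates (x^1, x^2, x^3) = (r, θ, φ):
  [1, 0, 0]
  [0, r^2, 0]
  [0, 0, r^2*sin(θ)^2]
Non-zero Christoffel symbols:
Γ^r_{θ θ} = -r
Γ^r_{φ φ} = -r*sin(θ)^2
Γ^θ_{r θ} = 1/r
Γ^θ_{φ φ} = -sin(2*θ)/2
Γ^φ_{r φ} = 1/r
Γ^φ_{θ φ} = 1/tan(θ)
Ricci tensor: R_{rr} = 0, R_{rθ} = 0, R_{rφ} = 0, R_{θθ} = 0, R_{θφ} = 0, R_{φφ} = 0
All R_{ij} vanish; in 3 dimensions the Riemann tensor is fully determined by the Ricci tensor, so R^i_{jkl} = 0: the metric is flat (curvilinear coordinates on flat space).
Yes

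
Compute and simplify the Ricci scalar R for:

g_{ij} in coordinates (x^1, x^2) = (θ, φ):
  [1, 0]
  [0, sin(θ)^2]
Non-zero Christoffel symbols (Γ^k_{ij} = Γ^k_{ji}):
Γ^θ_{φ φ} = -sin(2*θ)/2
Γ^φ_{θ φ} = 1/tan(θ)
Ricci tensor (R_{ij} = R^k_{ikj}): R_{θθ} = 1, R_{θφ} = 0, R_{φφ} = sin(θ)^2
Inverse metric: g^{θθ} = 1, g^{φφ} = 1/sin(θ)^2
R = g^{ij} R_{ij} = (1)(1) + (1/sin(θ)^2)(sin(θ)^2) = 2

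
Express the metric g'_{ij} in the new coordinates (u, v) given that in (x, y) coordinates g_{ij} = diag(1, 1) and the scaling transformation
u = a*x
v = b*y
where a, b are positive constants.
Invert the transformation: x = u/a, y = v/b
g'_{ij} = (∂x^k/∂x'^i)(∂x^l/∂x'^j) g_{kl}; with g_{kl} = δ_{kl} this is Σ_k (∂x^k/∂x'^i)(∂x^k/∂x'^j).
Jacobian: ∂x/∂u = 1/a, ∂x/∂v = 0, ∂y/∂u = 0, ∂y/∂v = 1/b
g'_{uu} = (1/a)(1/a) + (0)(0) = 1/a^2
g'_{uv} = (1/a)(0) + (0)(1/b) = 0
g'_{vv} = (0)(0) + (1/b)(1/b) = 1/b^2
g'_{ij} = diag(1/a^2, 1/b^2)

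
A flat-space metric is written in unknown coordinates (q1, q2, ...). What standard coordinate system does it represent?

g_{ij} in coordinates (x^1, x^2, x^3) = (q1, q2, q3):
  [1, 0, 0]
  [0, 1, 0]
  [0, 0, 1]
All components are constant and the metric is the identity, i.e. orthonormal rectilinear coordinates.
Cartesian (3D) coordinates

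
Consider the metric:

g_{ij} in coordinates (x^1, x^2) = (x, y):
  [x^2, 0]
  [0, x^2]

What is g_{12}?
With x^1 = x, x^2 = y, g_{12} = g_{xy} is the row-1, column-2 entry of the matrix.
g_{12} = 0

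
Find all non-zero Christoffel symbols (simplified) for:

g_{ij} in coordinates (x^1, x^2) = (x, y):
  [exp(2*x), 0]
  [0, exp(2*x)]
Using Γ^k_{ij} = (1/2) g^{km} (∂_i g_{mj} + ∂_j g_{mi} - ∂_m g_{ij}); the metric is diagonal, so only the m = k term contributes.
Non-zero symbols (using the symmetry Γ^k_{ij} = Γ^k_{ji}):
Γ^x_{x x} = (1/2) g^{xx} (∂_x g_{xx} + ∂_x g_{xx} - ∂_x g_{xx}) = (1/2)(exp(-2*x))((2*exp(2*x)) + (2*exp(2*x)) - (2*exp(2*x))) = 1
Γ^x_{y y} = (1/2) g^{xx} (∂_y g_{xy} + ∂_y g_{xy} - ∂_x g_{yy}) = (1/2)(exp(-2*x))((0) + (0) - (2*exp(2*x))) = -1
Γ^y_{x y} = (1/2) g^{yy} (∂_x g_{yy} + ∂_y g_{yx} - ∂_y g_{xy}) = (1/2)(exp(-2*x))((2*exp(2*x)) + (0) - (0)) = 1
All other Christoffel symbols are zero.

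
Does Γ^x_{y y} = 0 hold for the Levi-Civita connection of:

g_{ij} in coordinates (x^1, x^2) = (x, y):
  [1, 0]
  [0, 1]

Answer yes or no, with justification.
Γ^x_{y y} = (1/2) g^{xx} (∂_y g_{xy} + ∂_y g_{xy} - ∂_x g_{yy}) = (1/2)(1)((0) + (0) - (0)) = 0
This equals the proposed value 0.
Yes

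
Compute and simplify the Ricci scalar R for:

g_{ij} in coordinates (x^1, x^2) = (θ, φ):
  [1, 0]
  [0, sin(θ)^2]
Non-zero Christoffel symbols (Γ^k_{ij} = Γ^k_{ji}):
Γ^θ_{φ φ} = -sin(2*θ)/2
Γ^φ_{θ φ} = 1/tan(θ)
Ricci tensor (R_{ij} = R^k_{ikj}): R_{θθ} = 1, R_{θφ} = 0, R_{φφ} = sin(θ)^2
Inverse metric: g^{θθ} = 1, g^{φφ} = 1/sin(θ)^2
R = g^{ij} R_{ij} = (1)(1) + (1/sin(θ)^2)(sin(θ)^2) = 2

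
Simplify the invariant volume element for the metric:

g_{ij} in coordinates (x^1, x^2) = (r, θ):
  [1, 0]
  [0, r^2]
det(g) = r^2
√|det(g)| = r
Volume element: dV = r dr dθ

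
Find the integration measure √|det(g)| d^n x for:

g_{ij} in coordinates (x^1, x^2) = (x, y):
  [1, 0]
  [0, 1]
det(g) = 1
√|det(g)| = 1
Volume element: dV = 1 dx dy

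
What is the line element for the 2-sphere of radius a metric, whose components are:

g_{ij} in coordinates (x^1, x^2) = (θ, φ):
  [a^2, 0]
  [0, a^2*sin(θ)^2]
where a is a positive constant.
ds^2 = g_{ij} dx^i dx^j; only the non-zero components contribute.
ds^2 = a^2 dθ^2 + a^2*sin(θ)^2 dφ^2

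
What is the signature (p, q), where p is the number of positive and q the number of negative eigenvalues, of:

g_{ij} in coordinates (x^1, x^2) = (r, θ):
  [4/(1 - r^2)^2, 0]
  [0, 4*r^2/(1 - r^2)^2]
The metric is diagonal, so its eigenvalues are the diagonal entries: 4/(1 - r^2)^2, 4*r^2/(1 - r^2)^2 (at a generic point, where coordinate-dependent entries are positive).
2 positive, 0 negative.
(2, 0) - Riemannian (positive definite)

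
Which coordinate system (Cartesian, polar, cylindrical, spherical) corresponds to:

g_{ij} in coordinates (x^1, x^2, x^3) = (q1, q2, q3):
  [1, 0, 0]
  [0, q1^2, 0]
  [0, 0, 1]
The line element ds^2 = dq1^2 + q1^2 dq2^2 + dq3^2 is dr^2 + r^2 dθ^2 + dz^2 with q1 = r, q2 = θ, q3 = z.
cylindrical coordinates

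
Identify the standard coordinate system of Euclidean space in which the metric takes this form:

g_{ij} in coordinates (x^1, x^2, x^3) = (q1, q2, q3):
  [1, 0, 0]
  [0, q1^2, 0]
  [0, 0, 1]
The line element ds^2 = dq1^2 + q1^2 dq2^2 + dq3^2 is dr^2 + r^2 dθ^2 + dz^2 with q1 = r, q2 = θ, q3 = z.
cylindrical coordinates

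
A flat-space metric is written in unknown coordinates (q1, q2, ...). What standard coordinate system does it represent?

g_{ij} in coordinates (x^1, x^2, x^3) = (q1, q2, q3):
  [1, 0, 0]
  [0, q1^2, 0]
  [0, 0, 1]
The line element ds^2 = dq1^2 + q1^2 dq2^2 + dq3^2 is dr^2 + r^2 dθ^2 + dz^2 with q1 = r, q2 = θ, q3 = z.
cylindrical coordinates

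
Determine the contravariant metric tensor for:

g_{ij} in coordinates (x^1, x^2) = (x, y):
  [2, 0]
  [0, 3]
The metric is diagonal, so g^{ij} is diagonal with entries 1/g_{ii}: diag(1/2, 1/3).
g^{ij}:
  [1/2, 0]
  [0, 1/3]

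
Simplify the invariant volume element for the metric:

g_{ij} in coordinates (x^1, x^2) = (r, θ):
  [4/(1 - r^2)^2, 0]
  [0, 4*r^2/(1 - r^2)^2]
det(g) = 16*r^2/(1 - r^2)^4
√|det(g)| = 4*r/(r^2 - 1)^2
Volume element: dV = 4*r/(r^2 - 1)^2 dr dθ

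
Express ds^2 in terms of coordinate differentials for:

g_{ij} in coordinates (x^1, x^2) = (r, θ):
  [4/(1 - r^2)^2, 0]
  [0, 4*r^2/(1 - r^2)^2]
ds^2 = g_{ij} dx^i dx^j; only the non-zero components contribute.
ds^2 = (4/(1 - r^2)^2) dr^2 + (4*r^2/(1 - r^2)^2) dθ^2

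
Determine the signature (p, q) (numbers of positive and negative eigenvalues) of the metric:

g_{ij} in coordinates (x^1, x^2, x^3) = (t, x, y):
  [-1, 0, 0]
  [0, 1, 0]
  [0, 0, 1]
The metric is diagonal, so its eigenvalues are the diagonal entries: -1, 1, 1 (at a generic point, where coordinate-dependent entries are positive).
2 positive, 1 negative.
(2, 1) - Lorentzian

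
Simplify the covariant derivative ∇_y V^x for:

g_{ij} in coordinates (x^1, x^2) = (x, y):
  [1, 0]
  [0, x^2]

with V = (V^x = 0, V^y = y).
Non-zero Christoffel symbols:
Γ^x_{y y} = -x
Γ^y_{x y} = 1/x
∇_y V^x = ∂_y V^x + Γ^x_{y j} V^j
  = (0) + (0)(0) + (-x)(y)
  = -x*y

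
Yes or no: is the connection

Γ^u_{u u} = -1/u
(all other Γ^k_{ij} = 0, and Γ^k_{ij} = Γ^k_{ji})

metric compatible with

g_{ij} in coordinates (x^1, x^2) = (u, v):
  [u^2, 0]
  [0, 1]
Using ∇_k g_{ij} = ∂_k g_{ij} - Γ^m_{ki} g_{mj} - Γ^m_{kj} g_{im}:
∇_u g_{uu} = (2*u) - (-u) - (-u) = 4*u ≠ 0
So the connection is not metric compatible (it is not the Levi-Civita connection).
No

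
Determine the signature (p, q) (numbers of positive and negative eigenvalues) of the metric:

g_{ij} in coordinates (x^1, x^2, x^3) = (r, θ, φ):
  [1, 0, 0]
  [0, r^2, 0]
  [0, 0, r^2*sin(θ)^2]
The metric is diagonal, so its eigenvalues are the diagonal entries: 1, r^2, r^2*sin(θ)^2 (at a generic point, where coordinate-dependent entries are positive).
3 positive, 0 negative.
(3, 0) - Riemannian (positive definite)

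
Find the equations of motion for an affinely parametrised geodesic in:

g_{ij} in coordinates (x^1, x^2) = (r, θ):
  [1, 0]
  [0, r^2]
Geodesic equation: d^2x^k/dλ^2 + Γ^k_{ij} (dx^i/dλ)(dx^j/dλ) = 0.
Non-zero Christoffel symbols:
Γ^r_{θ θ} = -r
Γ^θ_{r θ} = 1/r
Substituting (the symmetric pair Γ^k_{ij}, Γ^k_{ji} combines into a factor 2):
d^2r/dλ^2 - r (dθ/dλ)^2 = 0
d^2θ/dλ^2 + (2/r) (dr/dλ)(dθ/dλ) = 0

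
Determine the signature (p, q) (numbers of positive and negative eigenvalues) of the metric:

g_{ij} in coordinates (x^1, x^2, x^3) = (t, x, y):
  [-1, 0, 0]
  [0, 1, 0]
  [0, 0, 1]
The metric is diagonal, so its eigenvalues are the diagonal entries: -1, 1, 1 (at a generic point, where coordinate-dependent entries are positive).
2 positive, 1 negative.
(2, 1) - Lorentzian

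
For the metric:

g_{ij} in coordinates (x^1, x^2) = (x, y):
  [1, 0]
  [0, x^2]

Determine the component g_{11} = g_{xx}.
With x^1 = x, x^2 = y, g_{11} = g_{xx} is the row-1, column-1 entry of the matrix.
g_{11} = 1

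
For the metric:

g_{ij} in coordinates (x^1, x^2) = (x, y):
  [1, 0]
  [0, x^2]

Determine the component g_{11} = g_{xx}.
With x^1 = x, x^2 = y, g_{11} = g_{xx} is the row-1, column-1 entry of the matrix.
g_{11} = 1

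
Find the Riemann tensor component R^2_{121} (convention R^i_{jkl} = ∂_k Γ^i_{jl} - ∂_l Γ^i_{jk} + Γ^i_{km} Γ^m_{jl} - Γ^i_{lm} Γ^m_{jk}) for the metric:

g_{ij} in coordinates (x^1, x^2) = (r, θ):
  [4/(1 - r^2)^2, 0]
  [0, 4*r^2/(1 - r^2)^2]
Non-zero Christoffel symbols (Γ^k_{ij} = Γ^k_{ji}):
Γ^r_{r r} = 2*r/(1 - r^2)
Γ^r_{θ θ} = (r^3 + r)/(r^2 - 1)
Γ^θ_{r θ} = (-r^2 - 1)/(r^3 - r)
R^θ_{r θ r} = ∂_θ Γ^θ_{r r} - ∂_r Γ^θ_{r θ} + Γ^θ_{θ m} Γ^m_{r r} - Γ^θ_{r m} Γ^m_{r θ}
  = (0) - ((r^4 + 4*r^2 - 1)/(r^3 - r)^2) + (2*(r^2 + 1)/(r^2 - 1)^2) - ((r^2 + 1)^2/(r^3 - r)^2) = -4/(r^2 - 1)^2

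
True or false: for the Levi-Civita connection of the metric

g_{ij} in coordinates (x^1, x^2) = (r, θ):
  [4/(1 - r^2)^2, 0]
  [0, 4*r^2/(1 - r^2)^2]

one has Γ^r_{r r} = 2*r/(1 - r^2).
Γ^r_{r r} = (1/2) g^{rr} (∂_r g_{rr} + ∂_r g_{rr} - ∂_r g_{rr}) = (1/2)((1 - r^2)^2/4)((16*r/(1 - r^2)^3) + (16*r/(1 - r^2)^3) - (16*r/(1 - r^2)^3)) = 2*r/(1 - r^2)
This equals the proposed value 2*r/(1 - r^2).
True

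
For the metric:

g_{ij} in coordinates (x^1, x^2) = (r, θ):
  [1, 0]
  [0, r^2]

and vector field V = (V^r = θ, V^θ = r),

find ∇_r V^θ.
Non-zero Christoffel symbols:
Γ^r_{θ θ} = -r
Γ^θ_{r θ} = 1/r
∇_r V^θ = ∂_r V^θ + Γ^θ_{r j} V^j
  = (1) + (0)(θ) + (1/r)(r)
  = 2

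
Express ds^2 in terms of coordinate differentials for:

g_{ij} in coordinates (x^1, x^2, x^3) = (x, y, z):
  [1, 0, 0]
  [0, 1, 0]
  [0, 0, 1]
ds^2 = g_{ij} dx^i dx^j; only the non-zero components contribute.
ds^2 = dx^2 + dy^2 + dz^2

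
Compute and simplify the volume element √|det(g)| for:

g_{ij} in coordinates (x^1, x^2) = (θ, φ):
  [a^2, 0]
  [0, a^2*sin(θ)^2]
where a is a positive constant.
det(g) = a^4*sin(θ)^2
√|det(g)| = a^2*sin(θ) (taking 0 < θ < π so that |sin(θ)| = sin(θ))
Volume element: dV = a^2*sin(θ) dθ dφ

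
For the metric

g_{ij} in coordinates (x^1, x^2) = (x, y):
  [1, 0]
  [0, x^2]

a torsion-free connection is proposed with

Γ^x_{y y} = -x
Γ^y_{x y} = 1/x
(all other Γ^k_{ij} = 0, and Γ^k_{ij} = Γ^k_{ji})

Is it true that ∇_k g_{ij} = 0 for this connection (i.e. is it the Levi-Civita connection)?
Using ∇_k g_{ij} = ∂_k g_{ij} - Γ^m_{ki} g_{mj} - Γ^m_{kj} g_{im}:
e.g. ∇_x g_{yy} = (2*x) - (x) - (x) = 0
Every component ∇_k g_{ij} vanishes: the connection is metric compatible.
Yes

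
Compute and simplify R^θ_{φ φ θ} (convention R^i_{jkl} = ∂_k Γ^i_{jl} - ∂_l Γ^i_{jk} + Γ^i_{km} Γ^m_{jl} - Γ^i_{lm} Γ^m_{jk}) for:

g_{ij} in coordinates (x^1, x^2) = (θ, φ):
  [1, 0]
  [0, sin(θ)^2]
Non-zero Christoffel symbols (Γ^k_{ij} = Γ^k_{ji}):
Γ^θ_{φ φ} = -sin(2*θ)/2
Γ^φ_{θ φ} = 1/tan(θ)
R^θ_{φ φ θ} = ∂_φ Γ^θ_{φ θ} - ∂_θ Γ^θ_{φ φ} + Γ^θ_{φ m} Γ^m_{φ θ} - Γ^θ_{θ m} Γ^m_{φ φ}
  = (0) - (-cos(2*θ)) + (-cos(θ)^2) - (0) = -sin(θ)^2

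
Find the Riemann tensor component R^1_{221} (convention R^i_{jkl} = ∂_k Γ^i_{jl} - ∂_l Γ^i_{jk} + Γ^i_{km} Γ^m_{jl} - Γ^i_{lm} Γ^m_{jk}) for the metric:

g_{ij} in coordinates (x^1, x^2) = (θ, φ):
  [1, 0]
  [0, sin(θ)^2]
Non-zero Christoffel symbols (Γ^k_{ij} = Γ^k_{ji}):
Γ^θ_{φ φ} = -sin(2*θ)/2
Γ^φ_{θ φ} = 1/tan(θ)
R^θ_{φ φ θ} = ∂_φ Γ^θ_{φ θ} - ∂_θ Γ^θ_{φ φ} + Γ^θ_{φ m} Γ^m_{φ θ} - Γ^θ_{θ m} Γ^m_{φ φ}
  = (0) - (-cos(2*θ)) + (-cos(θ)^2) - (0) = -sin(θ)^2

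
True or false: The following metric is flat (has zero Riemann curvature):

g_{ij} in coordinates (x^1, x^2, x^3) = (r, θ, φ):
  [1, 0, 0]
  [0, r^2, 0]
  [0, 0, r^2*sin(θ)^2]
Non-zero Christoffel symbols:
Γ^r_{θ θ} = -r
Γ^r_{φ φ} = -r*sin(θ)^2
Γ^θ_{r θ} = 1/r
Γ^θ_{φ φ} = -sin(2*θ)/2
Γ^φ_{r φ} = 1/r
Γ^φ_{θ φ} = 1/tan(θ)
Ricci tensor: R_{rr} = 0, R_{rθ} = 0, R_{rφ} = 0, R_{θθ} = 0, R_{θφ} = 0, R_{φφ} = 0
All R_{ij} vanish; in 3 dimensions the Riemann tensor is fully determined by the Ricci tensor, so R^i_{jkl} = 0: the metric is flat (curvilinear coordinates on flat space).
True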